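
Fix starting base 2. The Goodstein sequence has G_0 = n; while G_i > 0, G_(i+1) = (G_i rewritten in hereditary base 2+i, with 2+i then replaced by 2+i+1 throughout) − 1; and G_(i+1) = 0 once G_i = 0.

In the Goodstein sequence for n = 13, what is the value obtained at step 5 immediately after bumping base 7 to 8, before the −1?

134219480

G_0 = 13. HB_2(13) = 2^(2 + 1) + 2^2 + 1. Bump = 109. G_1 = 108.
G_1 = 108. HB_3(108) = 3^(3 + 1) + 3^3. Bump = 1280. G_2 = 1279.
G_2 = 1279. HB_4(1279) = 4^(4 + 1) + 3·4^3 + 3·4^2 + 3·4 + 3. Bump = 16093. G_3 = 16092.
G_3 = 16092. HB_5(16092) = 5^(5 + 1) + 3·5^3 + 3·5^2 + 3·5 + 2. Bump = 280712. G_4 = 280711.
G_4 = 280711. HB_6(280711) = 6^(6 + 1) + 3·6^3 + 3·6^2 + 3·6 + 1. Bump = 5765999. G_5 = 5765998.
G_5 = 5765998. HB_7(5765998) = 7^(7 + 1) + 3·7^3 + 3·7^2 + 3·7. Bump = 134219480. G_6 = 134219479.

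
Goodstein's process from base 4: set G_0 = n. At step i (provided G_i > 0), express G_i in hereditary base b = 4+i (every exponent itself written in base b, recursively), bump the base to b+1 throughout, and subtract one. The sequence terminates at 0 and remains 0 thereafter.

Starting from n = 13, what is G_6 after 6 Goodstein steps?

G_0 = 13. HB_4(13) = 3·4 + 1. Bump = 16. G_1 = 15.
G_1 = 15. HB_5(15) = 3·5. Bump = 18. G_2 = 17.
G_2 = 17. HB_6(17) = 2·6 + 5. Bump = 19. G_3 = 18.
G_3 = 18. HB_7(18) = 2·7 + 4. Bump = 20. G_4 = 19.
G_4 = 19. HB_8(19) = 2·8 + 3. Bump = 21. G_5 = 20.
G_5 = 20. HB_9(20) = 2·9 + 2. Bump = 22. G_6 = 21.
G_6 = 21. HB_10(21) = 2·10 + 1. Bump = 23. G_7 = 22.

21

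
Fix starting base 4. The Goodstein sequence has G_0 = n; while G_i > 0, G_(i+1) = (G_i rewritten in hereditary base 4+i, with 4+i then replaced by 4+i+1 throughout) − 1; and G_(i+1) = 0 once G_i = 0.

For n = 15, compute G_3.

21

i=0: 15 = 3·4 + 3 (b=4); 4→5: 3·5 + 3 = 18; 18−1 = 17
i=1: 17 = 3·5 + 2 (b=5); 5→6: 3·6 + 2 = 20; 20−1 = 19
i=2: 19 = 3·6 + 1 (b=6); 6→7: 3·7 + 1 = 22; 22−1 = 21
i=3: 21 = 3·7 (b=7); 7→8: 3·8 = 24; 24−1 = 23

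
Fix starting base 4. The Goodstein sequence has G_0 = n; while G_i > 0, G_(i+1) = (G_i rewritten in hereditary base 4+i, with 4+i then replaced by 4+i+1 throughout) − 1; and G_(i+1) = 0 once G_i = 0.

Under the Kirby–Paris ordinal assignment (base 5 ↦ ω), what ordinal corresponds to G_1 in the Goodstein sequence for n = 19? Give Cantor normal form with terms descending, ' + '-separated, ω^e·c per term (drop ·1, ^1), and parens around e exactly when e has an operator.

ω^2 + 2

19 —HB4→ 4^2 + 3 —bump→ 5^2 + 3 = 28 —(−1)→ 27
27 —HB5→ 5^2 + 2 —bump→ 6^2 + 2 = 38 —(−1)→ 37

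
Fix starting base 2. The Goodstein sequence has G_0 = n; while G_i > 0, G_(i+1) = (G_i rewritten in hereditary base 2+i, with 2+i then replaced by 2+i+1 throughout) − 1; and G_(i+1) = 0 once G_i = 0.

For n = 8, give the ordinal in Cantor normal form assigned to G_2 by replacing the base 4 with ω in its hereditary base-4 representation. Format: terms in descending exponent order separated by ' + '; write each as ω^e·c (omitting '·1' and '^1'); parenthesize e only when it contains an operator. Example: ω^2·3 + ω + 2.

ω^ω·2 + ω^2·2 + ω·2 + 1

i=0: 8 = 2^(2 + 1) (b=2); 2→3: 3^(3 + 1) = 81; 81−1 = 80
i=1: 80 = 2·3^3 + 2·3^2 + 2·3 + 2 (b=3); 3→4: 2·4^4 + 2·4^2 + 2·4 + 2 = 554; 554−1 = 553
i=2: 553 = 2·4^4 + 2·4^2 + 2·4 + 1 (b=4); 4→5: 2·5^5 + 2·5^2 + 2·5 + 1 = 6311; 6311−1 = 6310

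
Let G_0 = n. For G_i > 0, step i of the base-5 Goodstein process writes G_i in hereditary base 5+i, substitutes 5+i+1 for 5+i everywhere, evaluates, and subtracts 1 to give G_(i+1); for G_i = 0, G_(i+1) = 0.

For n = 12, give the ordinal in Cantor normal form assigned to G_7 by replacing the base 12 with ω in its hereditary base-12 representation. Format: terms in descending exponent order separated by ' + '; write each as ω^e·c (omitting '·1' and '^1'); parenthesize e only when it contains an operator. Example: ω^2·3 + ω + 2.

ω + 3

base 5: 12 = 2·5 + 2; at 6: 2·6 + 2 = 14; next = 13
base 6: 13 = 2·6 + 1; at 7: 2·7 + 1 = 15; next = 14
base 7: 14 = 2·7; at 8: 2·8 = 16; next = 15
base 8: 15 = 8 + 7; at 9: 9 + 7 = 16; next = 15
base 9: 15 = 9 + 6; at 10: 10 + 6 = 16; next = 15
base 10: 15 = 10 + 5; at 11: 11 + 5 = 16; next = 15
base 11: 15 = 11 + 4; at 12: 12 + 4 = 16; next = 15
base 12: 15 = 12 + 3; at 13: 13 + 3 = 16; next = 15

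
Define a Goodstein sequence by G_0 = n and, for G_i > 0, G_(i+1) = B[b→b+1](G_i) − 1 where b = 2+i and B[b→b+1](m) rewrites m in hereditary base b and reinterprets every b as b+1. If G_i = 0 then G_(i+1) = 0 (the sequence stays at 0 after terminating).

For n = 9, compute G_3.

9842

G_0 = 9. HB_2(9) = 2^(2 + 1) + 1. Bump = 82. G_1 = 81.
G_1 = 81. HB_3(81) = 3^(3 + 1). Bump = 1024. G_2 = 1023.
G_2 = 1023. HB_4(1023) = 3·4^4 + 3·4^3 + 3·4^2 + 3·4 + 3. Bump = 9843. G_3 = 9842.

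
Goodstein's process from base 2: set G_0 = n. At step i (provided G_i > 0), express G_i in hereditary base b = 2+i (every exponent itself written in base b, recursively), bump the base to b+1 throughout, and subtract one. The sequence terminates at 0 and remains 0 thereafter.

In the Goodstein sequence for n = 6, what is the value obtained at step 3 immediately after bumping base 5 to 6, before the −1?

46656

base 2: 6 = 2^2 + 2; at 3: 3^3 + 3 = 30; next = 29
base 3: 29 = 3^3 + 2; at 4: 4^4 + 2 = 258; next = 257
base 4: 257 = 4^4 + 1; at 5: 5^5 + 1 = 3126; next = 3125
base 5: 3125 = 5^5; at 6: 6^6 = 46656; next = 46655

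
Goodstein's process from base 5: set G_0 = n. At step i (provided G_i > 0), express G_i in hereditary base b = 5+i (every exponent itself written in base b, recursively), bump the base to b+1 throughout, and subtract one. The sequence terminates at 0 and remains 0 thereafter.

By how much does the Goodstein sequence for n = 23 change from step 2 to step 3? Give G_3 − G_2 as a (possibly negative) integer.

23 —HB5→ 4·5 + 3 —bump→ 4·6 + 3 = 27 —(−1)→ 26
26 —HB6→ 4·6 + 2 —bump→ 4·7 + 2 = 30 —(−1)→ 29
29 —HB7→ 4·7 + 1 —bump→ 4·8 + 1 = 33 —(−1)→ 32

3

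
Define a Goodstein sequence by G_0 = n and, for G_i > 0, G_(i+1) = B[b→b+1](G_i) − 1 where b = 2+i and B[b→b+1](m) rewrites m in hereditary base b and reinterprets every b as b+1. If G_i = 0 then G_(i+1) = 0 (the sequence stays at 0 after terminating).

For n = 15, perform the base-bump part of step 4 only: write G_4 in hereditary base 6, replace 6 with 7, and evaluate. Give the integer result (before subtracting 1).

(0) 15|_2 = 2^(2 + 1) + 2^2 + 2 + 1 ↦ 3^(3 + 1) + 3^3 + 3 + 1|_3 = 112 ⇒ 111
(1) 111|_3 = 3^(3 + 1) + 3^3 + 3 ↦ 4^(4 + 1) + 4^4 + 4|_4 = 1284 ⇒ 1283
(2) 1283|_4 = 4^(4 + 1) + 4^4 + 3 ↦ 5^(5 + 1) + 5^5 + 3|_5 = 18753 ⇒ 18752
(3) 18752|_5 = 5^(5 + 1) + 5^5 + 2 ↦ 6^(6 + 1) + 6^6 + 2|_6 = 326594 ⇒ 326593
(4) 326593|_6 = 6^(6 + 1) + 6^6 + 1 ↦ 7^(7 + 1) + 7^7 + 1|_7 = 6588345 ⇒ 6588344

6588345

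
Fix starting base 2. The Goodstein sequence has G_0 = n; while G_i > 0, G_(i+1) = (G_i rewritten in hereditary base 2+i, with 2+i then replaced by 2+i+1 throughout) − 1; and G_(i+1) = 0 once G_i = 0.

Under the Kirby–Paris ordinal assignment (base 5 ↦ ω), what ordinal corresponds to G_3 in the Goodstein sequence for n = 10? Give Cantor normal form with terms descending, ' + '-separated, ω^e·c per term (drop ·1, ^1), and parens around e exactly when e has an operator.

(0) 10|_2 = 2^(2 + 1) + 2 ↦ 3^(3 + 1) + 3|_3 = 84 ⇒ 83
(1) 83|_3 = 3^(3 + 1) + 2 ↦ 4^(4 + 1) + 2|_4 = 1026 ⇒ 1025
(2) 1025|_4 = 4^(4 + 1) + 1 ↦ 5^(5 + 1) + 1|_5 = 15626 ⇒ 15625
(3) 15625|_5 = 5^(5 + 1) ↦ 6^(6 + 1)|_6 = 279936 ⇒ 279935

ω^(ω + 1)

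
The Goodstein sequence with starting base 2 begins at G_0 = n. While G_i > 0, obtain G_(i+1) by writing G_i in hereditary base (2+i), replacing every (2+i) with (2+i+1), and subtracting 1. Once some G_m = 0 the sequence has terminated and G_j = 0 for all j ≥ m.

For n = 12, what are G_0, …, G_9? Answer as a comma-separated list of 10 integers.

12, 107, 1065, 15685, 280019, 5764910, 134217867, 3486784574, 100000000211, 3138428376974

G_0 = 12. HB_2(12) = 2^(2 + 1) + 2^2. Bump = 108. G_1 = 107.
G_1 = 107. HB_3(107) = 3^(3 + 1) + 2·3^2 + 2·3 + 2. Bump = 1066. G_2 = 1065.
G_2 = 1065. HB_4(1065) = 4^(4 + 1) + 2·4^2 + 2·4 + 1. Bump = 15686. G_3 = 15685.
G_3 = 15685. HB_5(15685) = 5^(5 + 1) + 2·5^2 + 2·5. Bump = 280020. G_4 = 280019.
G_4 = 280019. HB_6(280019) = 6^(6 + 1) + 2·6^2 + 6 + 5. Bump = 5764911. G_5 = 5764910.
G_5 = 5764910. HB_7(5764910) = 7^(7 + 1) + 2·7^2 + 7 + 4. Bump = 134217868. G_6 = 134217867.
G_6 = 134217867. HB_8(134217867) = 8^(8 + 1) + 2·8^2 + 8 + 3. Bump = 3486784575. G_7 = 3486784574.
G_7 = 3486784574. HB_9(3486784574) = 9^(9 + 1) + 2·9^2 + 9 + 2. Bump = 100000000212. G_8 = 100000000211.
G_8 = 100000000211. HB_10(100000000211) = 10^(10 + 1) + 2·10^2 + 10 + 1. Bump = 3138428376975. G_9 = 3138428376974.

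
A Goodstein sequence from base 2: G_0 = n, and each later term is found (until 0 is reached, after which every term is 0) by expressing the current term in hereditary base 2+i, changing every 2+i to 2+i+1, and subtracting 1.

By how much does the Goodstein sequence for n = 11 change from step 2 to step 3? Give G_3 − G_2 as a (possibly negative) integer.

(0) 11|_2 = 2^(2 + 1) + 2 + 1 ↦ 3^(3 + 1) + 3 + 1|_3 = 85 ⇒ 84
(1) 84|_3 = 3^(3 + 1) + 3 ↦ 4^(4 + 1) + 4|_4 = 1028 ⇒ 1027
(2) 1027|_4 = 4^(4 + 1) + 3 ↦ 5^(5 + 1) + 3|_5 = 15628 ⇒ 15627

14600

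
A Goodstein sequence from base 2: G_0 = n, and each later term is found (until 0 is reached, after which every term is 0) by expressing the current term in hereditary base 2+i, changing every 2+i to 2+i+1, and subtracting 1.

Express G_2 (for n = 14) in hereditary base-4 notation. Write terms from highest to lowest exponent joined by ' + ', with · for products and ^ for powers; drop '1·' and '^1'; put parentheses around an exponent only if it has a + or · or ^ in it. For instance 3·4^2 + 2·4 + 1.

14 —HB2→ 2^(2 + 1) + 2^2 + 2 —bump→ 3^(3 + 1) + 3^3 + 3 = 111 —(−1)→ 110
110 —HB3→ 3^(3 + 1) + 3^3 + 2 —bump→ 4^(4 + 1) + 4^4 + 2 = 1282 —(−1)→ 1281

4^(4 + 1) + 4^4 + 1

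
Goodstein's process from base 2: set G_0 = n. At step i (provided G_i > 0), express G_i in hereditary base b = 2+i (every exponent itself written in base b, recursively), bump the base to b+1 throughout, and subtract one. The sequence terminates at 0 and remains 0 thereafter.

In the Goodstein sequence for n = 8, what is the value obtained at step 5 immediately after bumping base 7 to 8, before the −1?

33554572

step 0: 8 = 2^(2 + 1); sub 3 for 2: 3^(3 + 1); = 81; G_1 = 81−1 = 80
step 1: 80 = 2·3^3 + 2·3^2 + 2·3 + 2; sub 4 for 3: 2·4^4 + 2·4^2 + 2·4 + 2; = 554; G_2 = 554−1 = 553
step 2: 553 = 2·4^4 + 2·4^2 + 2·4 + 1; sub 5 for 4: 2·5^5 + 2·5^2 + 2·5 + 1; = 6311; G_3 = 6311−1 = 6310
step 3: 6310 = 2·5^5 + 2·5^2 + 2·5; sub 6 for 5: 2·6^6 + 2·6^2 + 2·6; = 93396; G_4 = 93396−1 = 93395
step 4: 93395 = 2·6^6 + 2·6^2 + 6 + 5; sub 7 for 6: 2·7^7 + 2·7^2 + 7 + 5; = 1647196; G_5 = 1647196−1 = 1647195
step 5: 1647195 = 2·7^7 + 2·7^2 + 7 + 4; sub 8 for 7: 2·8^8 + 2·8^2 + 8 + 4; = 33554572; G_6 = 33554572−1 = 33554571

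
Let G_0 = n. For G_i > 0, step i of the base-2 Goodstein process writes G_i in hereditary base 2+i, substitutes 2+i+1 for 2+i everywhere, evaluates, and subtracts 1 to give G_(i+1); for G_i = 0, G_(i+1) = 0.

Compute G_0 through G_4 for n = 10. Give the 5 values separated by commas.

10, 83, 1025, 15625, 279935

G_0 = 10. HB_2(10) = 2^(2 + 1) + 2. Bump = 84. G_1 = 83.
G_1 = 83. HB_3(83) = 3^(3 + 1) + 2. Bump = 1026. G_2 = 1025.
G_2 = 1025. HB_4(1025) = 4^(4 + 1) + 1. Bump = 15626. G_3 = 15625.
G_3 = 15625. HB_5(15625) = 5^(5 + 1). Bump = 279936. G_4 = 279935.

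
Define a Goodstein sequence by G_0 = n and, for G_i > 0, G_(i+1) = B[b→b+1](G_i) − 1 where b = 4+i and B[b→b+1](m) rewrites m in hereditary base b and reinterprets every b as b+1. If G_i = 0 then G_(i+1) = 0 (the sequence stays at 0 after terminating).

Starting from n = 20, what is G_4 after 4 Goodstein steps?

65

20 —HB4→ 4^2 + 4 —bump→ 5^2 + 5 = 30 —(−1)→ 29
29 —HB5→ 5^2 + 4 —bump→ 6^2 + 4 = 40 —(−1)→ 39
39 —HB6→ 6^2 + 3 —bump→ 7^2 + 3 = 52 —(−1)→ 51
51 —HB7→ 7^2 + 2 —bump→ 8^2 + 2 = 66 —(−1)→ 65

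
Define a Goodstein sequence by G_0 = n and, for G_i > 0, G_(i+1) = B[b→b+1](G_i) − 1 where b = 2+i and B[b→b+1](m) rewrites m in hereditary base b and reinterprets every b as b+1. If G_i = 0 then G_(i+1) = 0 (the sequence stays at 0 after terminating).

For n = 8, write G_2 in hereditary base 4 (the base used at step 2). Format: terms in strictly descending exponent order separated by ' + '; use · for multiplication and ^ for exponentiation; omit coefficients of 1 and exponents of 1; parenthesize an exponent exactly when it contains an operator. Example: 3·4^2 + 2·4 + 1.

G_0=8  [base 2] 2^(2 + 1)  →[2↦3]→  3^(3 + 1) = 81  −1 ⇒ G_1=80
G_1=80  [base 3] 2·3^3 + 2·3^2 + 2·3 + 2  →[3↦4]→  2·4^4 + 2·4^2 + 2·4 + 2 = 554  −1 ⇒ G_2=553
G_2=553  [base 4] 2·4^4 + 2·4^2 + 2·4 + 1  →[4↦5]→  2·5^5 + 2·5^2 + 2·5 + 1 = 6311  −1 ⇒ G_3=6310

2·4^4 + 2·4^2 + 2·4 + 1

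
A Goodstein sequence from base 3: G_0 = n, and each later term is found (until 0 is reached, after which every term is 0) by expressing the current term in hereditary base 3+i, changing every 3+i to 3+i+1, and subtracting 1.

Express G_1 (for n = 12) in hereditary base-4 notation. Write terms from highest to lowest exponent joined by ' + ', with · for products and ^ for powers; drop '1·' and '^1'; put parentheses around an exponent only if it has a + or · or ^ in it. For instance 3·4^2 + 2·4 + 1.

4^2 + 3

12 —HB3→ 3^2 + 3 —bump→ 4^2 + 4 = 20 —(−1)→ 19
19 —HB4→ 4^2 + 3 —bump→ 5^2 + 3 = 28 —(−1)→ 27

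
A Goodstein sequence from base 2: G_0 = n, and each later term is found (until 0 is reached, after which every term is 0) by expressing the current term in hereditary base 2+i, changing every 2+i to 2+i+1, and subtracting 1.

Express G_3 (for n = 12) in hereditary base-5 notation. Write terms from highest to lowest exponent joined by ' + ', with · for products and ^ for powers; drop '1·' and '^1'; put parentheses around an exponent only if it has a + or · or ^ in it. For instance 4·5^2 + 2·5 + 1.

base 2: 12 = 2^(2 + 1) + 2^2; at 3: 3^(3 + 1) + 3^3 = 108; next = 107
base 3: 107 = 3^(3 + 1) + 2·3^2 + 2·3 + 2; at 4: 4^(4 + 1) + 2·4^2 + 2·4 + 2 = 1066; next = 1065
base 4: 1065 = 4^(4 + 1) + 2·4^2 + 2·4 + 1; at 5: 5^(5 + 1) + 2·5^2 + 2·5 + 1 = 15686; next = 15685
base 5: 15685 = 5^(5 + 1) + 2·5^2 + 2·5; at 6: 6^(6 + 1) + 2·6^2 + 2·6 = 280020; next = 280019

5^(5 + 1) + 2·5^2 + 2·5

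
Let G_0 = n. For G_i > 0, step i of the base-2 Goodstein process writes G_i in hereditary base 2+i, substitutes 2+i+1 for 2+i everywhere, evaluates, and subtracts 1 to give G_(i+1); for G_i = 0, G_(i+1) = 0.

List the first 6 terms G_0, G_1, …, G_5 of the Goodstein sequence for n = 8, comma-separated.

8, 80, 553, 6310, 93395, 1647195

i=0: 8 = 2^(2 + 1) (b=2); 2→3: 3^(3 + 1) = 81; 81−1 = 80
i=1: 80 = 2·3^3 + 2·3^2 + 2·3 + 2 (b=3); 3→4: 2·4^4 + 2·4^2 + 2·4 + 2 = 554; 554−1 = 553
i=2: 553 = 2·4^4 + 2·4^2 + 2·4 + 1 (b=4); 4→5: 2·5^5 + 2·5^2 + 2·5 + 1 = 6311; 6311−1 = 6310
i=3: 6310 = 2·5^5 + 2·5^2 + 2·5 (b=5); 5→6: 2·6^6 + 2·6^2 + 2·6 = 93396; 93396−1 = 93395
i=4: 93395 = 2·6^6 + 2·6^2 + 6 + 5 (b=6); 6→7: 2·7^7 + 2·7^2 + 7 + 5 = 1647196; 1647196−1 = 1647195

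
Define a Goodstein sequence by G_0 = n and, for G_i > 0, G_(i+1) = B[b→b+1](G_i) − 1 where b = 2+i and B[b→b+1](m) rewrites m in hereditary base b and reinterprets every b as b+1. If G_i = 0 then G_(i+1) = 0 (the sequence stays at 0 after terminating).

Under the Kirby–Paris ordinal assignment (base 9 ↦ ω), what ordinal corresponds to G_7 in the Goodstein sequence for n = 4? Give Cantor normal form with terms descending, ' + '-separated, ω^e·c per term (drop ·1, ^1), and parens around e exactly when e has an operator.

G_0=4  [base 2] 2^2  →[2↦3]→  3^3 = 27  −1 ⇒ G_1=26
G_1=26  [base 3] 2·3^2 + 2·3 + 2  →[3↦4]→  2·4^2 + 2·4 + 2 = 42  −1 ⇒ G_2=41
G_2=41  [base 4] 2·4^2 + 2·4 + 1  →[4↦5]→  2·5^2 + 2·5 + 1 = 61  −1 ⇒ G_3=60
G_3=60  [base 5] 2·5^2 + 2·5  →[5↦6]→  2·6^2 + 2·6 = 84  −1 ⇒ G_4=83
G_4=83  [base 6] 2·6^2 + 6 + 5  →[6↦7]→  2·7^2 + 7 + 5 = 110  −1 ⇒ G_5=109
G_5=109  [base 7] 2·7^2 + 7 + 4  →[7↦8]→  2·8^2 + 8 + 4 = 140  −1 ⇒ G_6=139
G_6=139  [base 8] 2·8^2 + 8 + 3  →[8↦9]→  2·9^2 + 9 + 3 = 174  −1 ⇒ G_7=173
G_7=173  [base 9] 2·9^2 + 9 + 2  →[9↦10]→  2·10^2 + 10 + 2 = 212  −1 ⇒ G_8=211

ω^2·2 + ω + 2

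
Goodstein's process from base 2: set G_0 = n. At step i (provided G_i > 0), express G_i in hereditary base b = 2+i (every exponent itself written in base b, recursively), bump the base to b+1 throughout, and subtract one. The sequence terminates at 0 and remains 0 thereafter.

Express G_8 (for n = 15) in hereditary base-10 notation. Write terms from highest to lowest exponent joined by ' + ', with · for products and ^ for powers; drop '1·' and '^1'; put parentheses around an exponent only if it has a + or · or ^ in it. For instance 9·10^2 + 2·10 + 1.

base 2: 15 = 2^(2 + 1) + 2^2 + 2 + 1; at 3: 3^(3 + 1) + 3^3 + 3 + 1 = 112; next = 111
base 3: 111 = 3^(3 + 1) + 3^3 + 3; at 4: 4^(4 + 1) + 4^4 + 4 = 1284; next = 1283
base 4: 1283 = 4^(4 + 1) + 4^4 + 3; at 5: 5^(5 + 1) + 5^5 + 3 = 18753; next = 18752
base 5: 18752 = 5^(5 + 1) + 5^5 + 2; at 6: 6^(6 + 1) + 6^6 + 2 = 326594; next = 326593
base 6: 326593 = 6^(6 + 1) + 6^6 + 1; at 7: 7^(7 + 1) + 7^7 + 1 = 6588345; next = 6588344
base 7: 6588344 = 7^(7 + 1) + 7^7; at 8: 8^(8 + 1) + 8^8 = 150994944; next = 150994943
base 8: 150994943 = 8^(8 + 1) + 7·8^7 + 7·8^6 + 7·8^5 + 7·8^4 + 7·8^3 + 7·8^2 + 7·8 + 7; at 9: 9^(9 + 1) + 7·9^7 + 7·9^6 + 7·9^5 + 7·9^4 + 7·9^3 + 7·9^2 + 7·9 + 7 = 3524450281; next = 3524450280
base 9: 3524450280 = 9^(9 + 1) + 7·9^7 + 7·9^6 + 7·9^5 + 7·9^4 + 7·9^3 + 7·9^2 + 7·9 + 6; at 10: 10^(10 + 1) + 7·10^7 + 7·10^6 + 7·10^5 + 7·10^4 + 7·10^3 + 7·10^2 + 7·10 + 6 = 100077777776; next = 100077777775

10^(10 + 1) + 7·10^7 + 7·10^6 + 7·10^5 + 7·10^4 + 7·10^3 + 7·10^2 + 7·10 + 5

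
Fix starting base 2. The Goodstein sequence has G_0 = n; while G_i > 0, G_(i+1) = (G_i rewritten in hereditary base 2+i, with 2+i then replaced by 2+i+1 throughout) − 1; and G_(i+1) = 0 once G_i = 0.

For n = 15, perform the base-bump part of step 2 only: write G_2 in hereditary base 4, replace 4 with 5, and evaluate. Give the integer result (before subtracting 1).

G_0 = 15. HB_2(15) = 2^(2 + 1) + 2^2 + 2 + 1. Bump = 112. G_1 = 111.
G_1 = 111. HB_3(111) = 3^(3 + 1) + 3^3 + 3. Bump = 1284. G_2 = 1283.
G_2 = 1283. HB_4(1283) = 4^(4 + 1) + 4^4 + 3. Bump = 18753. G_3 = 18752.

18753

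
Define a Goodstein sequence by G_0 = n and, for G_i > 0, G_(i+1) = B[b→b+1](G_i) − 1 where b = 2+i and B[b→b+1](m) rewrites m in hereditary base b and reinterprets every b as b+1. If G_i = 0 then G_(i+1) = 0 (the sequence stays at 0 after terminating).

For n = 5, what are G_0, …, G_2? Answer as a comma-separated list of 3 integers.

base 2: 5 = 2^2 + 1; at 3: 3^3 + 1 = 28; next = 27
base 3: 27 = 3^3; at 4: 4^4 = 256; next = 255

5, 27, 255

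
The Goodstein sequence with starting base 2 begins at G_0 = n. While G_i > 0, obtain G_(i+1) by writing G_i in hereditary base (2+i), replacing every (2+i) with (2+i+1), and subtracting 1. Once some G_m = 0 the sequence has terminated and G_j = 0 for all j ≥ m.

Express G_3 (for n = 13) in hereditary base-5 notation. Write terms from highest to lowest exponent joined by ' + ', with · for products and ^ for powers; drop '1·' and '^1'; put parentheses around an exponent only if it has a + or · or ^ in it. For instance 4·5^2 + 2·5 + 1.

i=0: 13 = 2^(2 + 1) + 2^2 + 1 (b=2); 2→3: 3^(3 + 1) + 3^3 + 1 = 109; 109−1 = 108
i=1: 108 = 3^(3 + 1) + 3^3 (b=3); 3→4: 4^(4 + 1) + 4^4 = 1280; 1280−1 = 1279
i=2: 1279 = 4^(4 + 1) + 3·4^3 + 3·4^2 + 3·4 + 3 (b=4); 4→5: 5^(5 + 1) + 3·5^3 + 3·5^2 + 3·5 + 3 = 16093; 16093−1 = 16092
i=3: 16092 = 5^(5 + 1) + 3·5^3 + 3·5^2 + 3·5 + 2 (b=5); 5→6: 6^(6 + 1) + 3·6^3 + 3·6^2 + 3·6 + 2 = 280712; 280712−1 = 280711

5^(5 + 1) + 3·5^3 + 3·5^2 + 3·5 + 2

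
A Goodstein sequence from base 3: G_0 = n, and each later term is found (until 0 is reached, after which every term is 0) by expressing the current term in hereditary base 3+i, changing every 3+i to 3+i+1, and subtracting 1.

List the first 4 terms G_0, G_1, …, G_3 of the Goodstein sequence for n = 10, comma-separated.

base 3: 10 = 3^2 + 1; at 4: 4^2 + 1 = 17; next = 16
base 4: 16 = 4^2; at 5: 5^2 = 25; next = 24
base 5: 24 = 4·5 + 4; at 6: 4·6 + 4 = 28; next = 27

10, 16, 24, 27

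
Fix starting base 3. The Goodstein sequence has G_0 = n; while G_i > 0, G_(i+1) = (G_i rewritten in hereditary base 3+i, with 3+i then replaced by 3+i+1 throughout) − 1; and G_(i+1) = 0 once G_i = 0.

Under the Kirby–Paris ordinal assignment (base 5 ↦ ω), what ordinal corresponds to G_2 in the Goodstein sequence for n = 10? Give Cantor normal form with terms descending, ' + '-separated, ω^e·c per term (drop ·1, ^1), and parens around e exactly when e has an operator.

ω·4 + 4

(0) 10|_3 = 3^2 + 1 ↦ 4^2 + 1|_4 = 17 ⇒ 16
(1) 16|_4 = 4^2 ↦ 5^2|_5 = 25 ⇒ 24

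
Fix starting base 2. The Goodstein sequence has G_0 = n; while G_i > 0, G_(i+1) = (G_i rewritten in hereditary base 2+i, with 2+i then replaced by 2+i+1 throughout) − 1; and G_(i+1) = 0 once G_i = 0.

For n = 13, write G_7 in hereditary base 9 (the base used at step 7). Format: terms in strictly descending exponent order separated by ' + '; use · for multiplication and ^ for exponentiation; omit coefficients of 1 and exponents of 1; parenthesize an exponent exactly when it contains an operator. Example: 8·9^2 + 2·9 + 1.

(0) 13|_2 = 2^(2 + 1) + 2^2 + 1 ↦ 3^(3 + 1) + 3^3 + 1|_3 = 109 ⇒ 108
(1) 108|_3 = 3^(3 + 1) + 3^3 ↦ 4^(4 + 1) + 4^4|_4 = 1280 ⇒ 1279
(2) 1279|_4 = 4^(4 + 1) + 3·4^3 + 3·4^2 + 3·4 + 3 ↦ 5^(5 + 1) + 3·5^3 + 3·5^2 + 3·5 + 3|_5 = 16093 ⇒ 16092
(3) 16092|_5 = 5^(5 + 1) + 3·5^3 + 3·5^2 + 3·5 + 2 ↦ 6^(6 + 1) + 3·6^3 + 3·6^2 + 3·6 + 2|_6 = 280712 ⇒ 280711
(4) 280711|_6 = 6^(6 + 1) + 3·6^3 + 3·6^2 + 3·6 + 1 ↦ 7^(7 + 1) + 3·7^3 + 3·7^2 + 3·7 + 1|_7 = 5765999 ⇒ 5765998
(5) 5765998|_7 = 7^(7 + 1) + 3·7^3 + 3·7^2 + 3·7 ↦ 8^(8 + 1) + 3·8^3 + 3·8^2 + 3·8|_8 = 134219480 ⇒ 134219479
(6) 134219479|_8 = 8^(8 + 1) + 3·8^3 + 3·8^2 + 2·8 + 7 ↦ 9^(9 + 1) + 3·9^3 + 3·9^2 + 2·9 + 7|_9 = 3486786856 ⇒ 3486786855

9^(9 + 1) + 3·9^3 + 3·9^2 + 2·9 + 6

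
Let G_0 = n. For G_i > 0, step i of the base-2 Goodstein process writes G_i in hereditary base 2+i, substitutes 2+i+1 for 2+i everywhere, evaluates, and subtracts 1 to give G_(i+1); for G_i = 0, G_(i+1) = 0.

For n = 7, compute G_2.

259

(0) 7|_2 = 2^2 + 2 + 1 ↦ 3^3 + 3 + 1|_3 = 31 ⇒ 30
(1) 30|_3 = 3^3 + 3 ↦ 4^4 + 4|_4 = 260 ⇒ 259
(2) 259|_4 = 4^4 + 3 ↦ 5^5 + 3|_5 = 3128 ⇒ 3127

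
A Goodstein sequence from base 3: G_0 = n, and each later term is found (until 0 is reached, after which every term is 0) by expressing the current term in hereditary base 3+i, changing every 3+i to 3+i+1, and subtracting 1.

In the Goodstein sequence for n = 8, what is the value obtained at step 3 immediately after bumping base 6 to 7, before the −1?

12

step 0: 8 = 2·3 + 2; sub 4 for 3: 2·4 + 2; = 10; G_1 = 10−1 = 9
step 1: 9 = 2·4 + 1; sub 5 for 4: 2·5 + 1; = 11; G_2 = 11−1 = 10
step 2: 10 = 2·5; sub 6 for 5: 2·6; = 12; G_3 = 12−1 = 11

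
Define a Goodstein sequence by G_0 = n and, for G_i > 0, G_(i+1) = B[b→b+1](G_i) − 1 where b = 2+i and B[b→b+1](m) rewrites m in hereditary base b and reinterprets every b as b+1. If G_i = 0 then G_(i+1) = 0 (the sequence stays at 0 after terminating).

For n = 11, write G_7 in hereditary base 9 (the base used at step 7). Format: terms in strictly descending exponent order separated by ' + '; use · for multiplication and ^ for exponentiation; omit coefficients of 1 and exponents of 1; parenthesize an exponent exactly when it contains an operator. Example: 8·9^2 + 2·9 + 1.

i=0: 11 = 2^(2 + 1) + 2 + 1 (b=2); 2→3: 3^(3 + 1) + 3 + 1 = 85; 85−1 = 84
i=1: 84 = 3^(3 + 1) + 3 (b=3); 3→4: 4^(4 + 1) + 4 = 1028; 1028−1 = 1027
i=2: 1027 = 4^(4 + 1) + 3 (b=4); 4→5: 5^(5 + 1) + 3 = 15628; 15628−1 = 15627
i=3: 15627 = 5^(5 + 1) + 2 (b=5); 5→6: 6^(6 + 1) + 2 = 279938; 279938−1 = 279937
i=4: 279937 = 6^(6 + 1) + 1 (b=6); 6→7: 7^(7 + 1) + 1 = 5764802; 5764802−1 = 5764801
i=5: 5764801 = 7^(7 + 1) (b=7); 7→8: 8^(8 + 1) = 134217728; 134217728−1 = 134217727
i=6: 134217727 = 7·8^8 + 7·8^7 + 7·8^6 + 7·8^5 + 7·8^4 + 7·8^3 + 7·8^2 + 7·8 + 7 (b=8); 8→9: 7·9^9 + 7·9^7 + 7·9^6 + 7·9^5 + 7·9^4 + 7·9^3 + 7·9^2 + 7·9 + 7 = 2749609303; 2749609303−1 = 2749609302
i=7: 2749609302 = 7·9^9 + 7·9^7 + 7·9^6 + 7·9^5 + 7·9^4 + 7·9^3 + 7·9^2 + 7·9 + 6 (b=9); 9→10: 7·10^10 + 7·10^7 + 7·10^6 + 7·10^5 + 7·10^4 + 7·10^3 + 7·10^2 + 7·10 + 6 = 70077777776; 70077777776−1 = 70077777775

7·9^9 + 7·9^7 + 7·9^6 + 7·9^5 + 7·9^4 + 7·9^3 + 7·9^2 + 7·9 + 6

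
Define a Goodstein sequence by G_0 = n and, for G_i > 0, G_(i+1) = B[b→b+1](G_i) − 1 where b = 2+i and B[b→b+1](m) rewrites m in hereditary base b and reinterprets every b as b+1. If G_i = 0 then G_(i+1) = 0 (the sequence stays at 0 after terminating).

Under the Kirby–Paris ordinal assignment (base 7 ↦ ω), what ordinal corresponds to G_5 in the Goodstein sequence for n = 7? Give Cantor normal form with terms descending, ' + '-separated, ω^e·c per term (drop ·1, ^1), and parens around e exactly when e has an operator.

base 2: 7 = 2^2 + 2 + 1; at 3: 3^3 + 3 + 1 = 31; next = 30
base 3: 30 = 3^3 + 3; at 4: 4^4 + 4 = 260; next = 259
base 4: 259 = 4^4 + 3; at 5: 5^5 + 3 = 3128; next = 3127
base 5: 3127 = 5^5 + 2; at 6: 6^6 + 2 = 46658; next = 46657
base 6: 46657 = 6^6 + 1; at 7: 7^7 + 1 = 823544; next = 823543
base 7: 823543 = 7^7; at 8: 8^8 = 16777216; next = 16777215

ω^ω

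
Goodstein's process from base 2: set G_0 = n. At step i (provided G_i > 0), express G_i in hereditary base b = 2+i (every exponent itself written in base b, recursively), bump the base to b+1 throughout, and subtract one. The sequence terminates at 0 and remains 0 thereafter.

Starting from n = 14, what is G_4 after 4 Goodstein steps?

base 2: 14 = 2^(2 + 1) + 2^2 + 2; at 3: 3^(3 + 1) + 3^3 + 3 = 111; next = 110
base 3: 110 = 3^(3 + 1) + 3^3 + 2; at 4: 4^(4 + 1) + 4^4 + 2 = 1282; next = 1281
base 4: 1281 = 4^(4 + 1) + 4^4 + 1; at 5: 5^(5 + 1) + 5^5 + 1 = 18751; next = 18750
base 5: 18750 = 5^(5 + 1) + 5^5; at 6: 6^(6 + 1) + 6^6 = 326592; next = 326591
base 6: 326591 = 6^(6 + 1) + 5·6^5 + 5·6^4 + 5·6^3 + 5·6^2 + 5·6 + 5; at 7: 7^(7 + 1) + 5·7^5 + 5·7^4 + 5·7^3 + 5·7^2 + 5·7 + 5 = 5862841; next = 5862840

326591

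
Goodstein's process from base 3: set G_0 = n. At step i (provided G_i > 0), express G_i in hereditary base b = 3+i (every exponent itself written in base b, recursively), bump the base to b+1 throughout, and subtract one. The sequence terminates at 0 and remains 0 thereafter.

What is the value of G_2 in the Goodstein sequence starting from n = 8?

step 0: 8 = 2·3 + 2; sub 4 for 3: 2·4 + 2; = 10; G_1 = 10−1 = 9
step 1: 9 = 2·4 + 1; sub 5 for 4: 2·5 + 1; = 11; G_2 = 11−1 = 10

10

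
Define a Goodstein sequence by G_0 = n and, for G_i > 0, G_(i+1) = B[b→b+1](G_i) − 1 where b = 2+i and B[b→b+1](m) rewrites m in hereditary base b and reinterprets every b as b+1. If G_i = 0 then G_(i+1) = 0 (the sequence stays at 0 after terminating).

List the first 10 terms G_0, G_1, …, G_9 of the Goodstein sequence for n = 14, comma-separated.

14, 110, 1281, 18750, 326591, 5862840, 134404971, 3487116548, 100000555551, 3138429262496

step 0: 14 = 2^(2 + 1) + 2^2 + 2; sub 3 for 2: 3^(3 + 1) + 3^3 + 3; = 111; G_1 = 111−1 = 110
step 1: 110 = 3^(3 + 1) + 3^3 + 2; sub 4 for 3: 4^(4 + 1) + 4^4 + 2; = 1282; G_2 = 1282−1 = 1281
step 2: 1281 = 4^(4 + 1) + 4^4 + 1; sub 5 for 4: 5^(5 + 1) + 5^5 + 1; = 18751; G_3 = 18751−1 = 18750
step 3: 18750 = 5^(5 + 1) + 5^5; sub 6 for 5: 6^(6 + 1) + 6^6; = 326592; G_4 = 326592−1 = 326591
step 4: 326591 = 6^(6 + 1) + 5·6^5 + 5·6^4 + 5·6^3 + 5·6^2 + 5·6 + 5; sub 7 for 6: 7^(7 + 1) + 5·7^5 + 5·7^4 + 5·7^3 + 5·7^2 + 5·7 + 5; = 5862841; G_5 = 5862841−1 = 5862840
step 5: 5862840 = 7^(7 + 1) + 5·7^5 + 5·7^4 + 5·7^3 + 5·7^2 + 5·7 + 4; sub 8 for 7: 8^(8 + 1) + 5·8^5 + 5·8^4 + 5·8^3 + 5·8^2 + 5·8 + 4; = 134404972; G_6 = 134404972−1 = 134404971
step 6: 134404971 = 8^(8 + 1) + 5·8^5 + 5·8^4 + 5·8^3 + 5·8^2 + 5·8 + 3; sub 9 for 8: 9^(9 + 1) + 5·9^5 + 5·9^4 + 5·9^3 + 5·9^2 + 5·9 + 3; = 3487116549; G_7 = 3487116549−1 = 3487116548
step 7: 3487116548 = 9^(9 + 1) + 5·9^5 + 5·9^4 + 5·9^3 + 5·9^2 + 5·9 + 2; sub 10 for 9: 10^(10 + 1) + 5·10^5 + 5·10^4 + 5·10^3 + 5·10^2 + 5·10 + 2; = 100000555552; G_8 = 100000555552−1 = 100000555551
step 8: 100000555551 = 10^(10 + 1) + 5·10^5 + 5·10^4 + 5·10^3 + 5·10^2 + 5·10 + 1; sub 11 for 10: 11^(11 + 1) + 5·11^5 + 5·11^4 + 5·11^3 + 5·11^2 + 5·11 + 1; = 3138429262497; G_9 = 3138429262497−1 = 3138429262496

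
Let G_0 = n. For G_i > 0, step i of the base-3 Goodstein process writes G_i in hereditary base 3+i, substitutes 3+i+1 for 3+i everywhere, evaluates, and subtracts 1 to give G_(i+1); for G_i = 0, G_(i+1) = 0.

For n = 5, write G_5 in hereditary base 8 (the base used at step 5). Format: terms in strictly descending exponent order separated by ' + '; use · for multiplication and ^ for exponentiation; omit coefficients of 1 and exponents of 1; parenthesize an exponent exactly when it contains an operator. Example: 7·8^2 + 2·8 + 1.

(0) 5|_3 = 3 + 2 ↦ 4 + 2|_4 = 6 ⇒ 5
(1) 5|_4 = 4 + 1 ↦ 5 + 1|_5 = 6 ⇒ 5
(2) 5|_5 = 5 ↦ 6|_6 = 6 ⇒ 5
(3) 5|_6 = 5 ↦ 5|_7 = 5 ⇒ 4
(4) 4|_7 = 4 ↦ 4|_8 = 4 ⇒ 3
(5) 3|_8 = 3 ↦ 3|_9 = 3 ⇒ 2

3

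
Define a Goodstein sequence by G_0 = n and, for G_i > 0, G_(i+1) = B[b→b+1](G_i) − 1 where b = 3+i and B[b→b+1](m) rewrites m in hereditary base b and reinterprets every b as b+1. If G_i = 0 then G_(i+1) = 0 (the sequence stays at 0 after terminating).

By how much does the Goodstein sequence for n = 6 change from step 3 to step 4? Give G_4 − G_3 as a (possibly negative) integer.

i=0: 6 = 2·3 (b=3); 3→4: 2·4 = 8; 8−1 = 7
i=1: 7 = 4 + 3 (b=4); 4→5: 5 + 3 = 8; 8−1 = 7
i=2: 7 = 5 + 2 (b=5); 5→6: 6 + 2 = 8; 8−1 = 7
i=3: 7 = 6 + 1 (b=6); 6→7: 7 + 1 = 8; 8−1 = 7

0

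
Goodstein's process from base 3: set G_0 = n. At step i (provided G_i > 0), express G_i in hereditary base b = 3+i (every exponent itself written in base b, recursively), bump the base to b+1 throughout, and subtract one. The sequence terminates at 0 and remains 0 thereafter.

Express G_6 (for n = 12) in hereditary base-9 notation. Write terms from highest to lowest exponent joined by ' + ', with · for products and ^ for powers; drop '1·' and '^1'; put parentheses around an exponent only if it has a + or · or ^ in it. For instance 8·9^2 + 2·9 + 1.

[0] 12 ≡ 3^2 + 3 (base 3). Lift 4: 20. −1: 19.
[1] 19 ≡ 4^2 + 3 (base 4). Lift 5: 28. −1: 27.
[2] 27 ≡ 5^2 + 2 (base 5). Lift 6: 38. −1: 37.
[3] 37 ≡ 6^2 + 1 (base 6). Lift 7: 50. −1: 49.
[4] 49 ≡ 7^2 (base 7). Lift 8: 64. −1: 63.
[5] 63 ≡ 7·8 + 7 (base 8). Lift 9: 70. −1: 69.
[6] 69 ≡ 7·9 + 6 (base 9). Lift 10: 76. −1: 75.

7·9 + 6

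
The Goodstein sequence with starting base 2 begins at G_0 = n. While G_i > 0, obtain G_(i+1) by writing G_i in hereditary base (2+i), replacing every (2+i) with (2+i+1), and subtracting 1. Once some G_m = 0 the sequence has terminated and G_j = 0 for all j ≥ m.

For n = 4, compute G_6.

G_0=4  [base 2] 2^2  →[2↦3]→  3^3 = 27  −1 ⇒ G_1=26
G_1=26  [base 3] 2·3^2 + 2·3 + 2  →[3↦4]→  2·4^2 + 2·4 + 2 = 42  −1 ⇒ G_2=41
G_2=41  [base 4] 2·4^2 + 2·4 + 1  →[4↦5]→  2·5^2 + 2·5 + 1 = 61  −1 ⇒ G_3=60
G_3=60  [base 5] 2·5^2 + 2·5  →[5↦6]→  2·6^2 + 2·6 = 84  −1 ⇒ G_4=83
G_4=83  [base 6] 2·6^2 + 6 + 5  →[6↦7]→  2·7^2 + 7 + 5 = 110  −1 ⇒ G_5=109
G_5=109  [base 7] 2·7^2 + 7 + 4  →[7↦8]→  2·8^2 + 8 + 4 = 140  −1 ⇒ G_6=139

139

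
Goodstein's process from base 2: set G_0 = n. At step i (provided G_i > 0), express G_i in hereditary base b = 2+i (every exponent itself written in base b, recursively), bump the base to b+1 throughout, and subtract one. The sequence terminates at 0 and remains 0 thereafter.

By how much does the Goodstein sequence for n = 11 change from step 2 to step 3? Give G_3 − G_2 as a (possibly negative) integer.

G_0 = 11. HB_2(11) = 2^(2 + 1) + 2 + 1. Bump = 85. G_1 = 84.
G_1 = 84. HB_3(84) = 3^(3 + 1) + 3. Bump = 1028. G_2 = 1027.
G_2 = 1027. HB_4(1027) = 4^(4 + 1) + 3. Bump = 15628. G_3 = 15627.

14600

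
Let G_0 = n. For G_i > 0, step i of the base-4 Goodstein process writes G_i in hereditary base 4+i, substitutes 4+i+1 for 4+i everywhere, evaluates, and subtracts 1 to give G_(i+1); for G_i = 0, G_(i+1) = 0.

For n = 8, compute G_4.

G_0 = 8. HB_4(8) = 2·4. Bump = 10. G_1 = 9.
G_1 = 9. HB_5(9) = 5 + 4. Bump = 10. G_2 = 9.
G_2 = 9. HB_6(9) = 6 + 3. Bump = 10. G_3 = 9.
G_3 = 9. HB_7(9) = 7 + 2. Bump = 10. G_4 = 9.

9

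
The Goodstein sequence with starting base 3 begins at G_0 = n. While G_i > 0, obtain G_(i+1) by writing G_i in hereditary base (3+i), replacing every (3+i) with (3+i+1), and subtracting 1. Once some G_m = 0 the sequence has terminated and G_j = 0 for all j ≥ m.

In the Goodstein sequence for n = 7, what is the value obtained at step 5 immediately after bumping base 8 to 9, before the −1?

G_0=7  [base 3] 2·3 + 1  →[3↦4]→  2·4 + 1 = 9  −1 ⇒ G_1=8
G_1=8  [base 4] 2·4  →[4↦5]→  2·5 = 10  −1 ⇒ G_2=9
G_2=9  [base 5] 5 + 4  →[5↦6]→  6 + 4 = 10  −1 ⇒ G_3=9
G_3=9  [base 6] 6 + 3  →[6↦7]→  7 + 3 = 10  −1 ⇒ G_4=9
G_4=9  [base 7] 7 + 2  →[7↦8]→  8 + 2 = 10  −1 ⇒ G_5=9
G_5=9  [base 8] 8 + 1  →[8↦9]→  9 + 1 = 10  −1 ⇒ G_6=9

10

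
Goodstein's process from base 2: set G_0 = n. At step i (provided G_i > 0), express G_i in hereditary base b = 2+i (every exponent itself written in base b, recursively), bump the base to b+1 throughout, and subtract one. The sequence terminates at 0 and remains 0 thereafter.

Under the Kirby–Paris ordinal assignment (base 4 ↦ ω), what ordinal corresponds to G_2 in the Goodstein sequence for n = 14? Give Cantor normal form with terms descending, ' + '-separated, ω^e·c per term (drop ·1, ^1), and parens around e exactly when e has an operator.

step 0: 14 = 2^(2 + 1) + 2^2 + 2; sub 3 for 2: 3^(3 + 1) + 3^3 + 3; = 111; G_1 = 111−1 = 110
step 1: 110 = 3^(3 + 1) + 3^3 + 2; sub 4 for 3: 4^(4 + 1) + 4^4 + 2; = 1282; G_2 = 1282−1 = 1281
step 2: 1281 = 4^(4 + 1) + 4^4 + 1; sub 5 for 4: 5^(5 + 1) + 5^5 + 1; = 18751; G_3 = 18751−1 = 18750

ω^(ω + 1) + ω^ω + 1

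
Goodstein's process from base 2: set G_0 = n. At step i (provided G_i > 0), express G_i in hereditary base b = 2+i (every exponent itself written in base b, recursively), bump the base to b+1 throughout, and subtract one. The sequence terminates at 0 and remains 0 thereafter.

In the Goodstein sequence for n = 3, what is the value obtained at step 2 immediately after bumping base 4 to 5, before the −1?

i=0: 3 = 2 + 1 (b=2); 2→3: 3 + 1 = 4; 4−1 = 3
i=1: 3 = 3 (b=3); 3→4: 4 = 4; 4−1 = 3
i=2: 3 = 3 (b=4); 4→5: 3 = 3; 3−1 = 2

3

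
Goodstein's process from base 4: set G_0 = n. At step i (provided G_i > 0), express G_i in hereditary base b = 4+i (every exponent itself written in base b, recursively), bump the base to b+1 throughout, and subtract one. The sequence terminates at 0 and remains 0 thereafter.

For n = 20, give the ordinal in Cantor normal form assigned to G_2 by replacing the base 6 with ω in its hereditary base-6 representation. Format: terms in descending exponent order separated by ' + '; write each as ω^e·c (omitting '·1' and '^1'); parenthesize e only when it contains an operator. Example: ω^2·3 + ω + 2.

ω^2 + 3

i=0: 20 = 4^2 + 4 (b=4); 4→5: 5^2 + 5 = 30; 30−1 = 29
i=1: 29 = 5^2 + 4 (b=5); 5→6: 6^2 + 4 = 40; 40−1 = 39
i=2: 39 = 6^2 + 3 (b=6); 6→7: 7^2 + 3 = 52; 52−1 = 51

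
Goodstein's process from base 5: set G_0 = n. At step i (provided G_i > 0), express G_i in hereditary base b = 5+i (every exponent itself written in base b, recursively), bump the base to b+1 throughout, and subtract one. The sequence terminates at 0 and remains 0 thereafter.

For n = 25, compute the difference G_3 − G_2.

step 0: 25 = 5^2; sub 6 for 5: 6^2; = 36; G_1 = 36−1 = 35
step 1: 35 = 5·6 + 5; sub 7 for 6: 5·7 + 5; = 40; G_2 = 40−1 = 39
step 2: 39 = 5·7 + 4; sub 8 for 7: 5·8 + 4; = 44; G_3 = 44−1 = 43

4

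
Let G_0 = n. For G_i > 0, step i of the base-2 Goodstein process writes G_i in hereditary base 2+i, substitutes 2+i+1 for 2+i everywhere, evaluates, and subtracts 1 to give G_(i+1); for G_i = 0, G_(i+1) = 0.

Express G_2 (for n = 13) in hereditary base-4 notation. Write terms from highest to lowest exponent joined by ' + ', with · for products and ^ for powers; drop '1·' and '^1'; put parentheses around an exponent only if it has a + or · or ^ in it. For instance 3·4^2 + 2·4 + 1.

4^(4 + 1) + 3·4^3 + 3·4^2 + 3·4 + 3

i=0: 13 = 2^(2 + 1) + 2^2 + 1 (b=2); 2→3: 3^(3 + 1) + 3^3 + 1 = 109; 109−1 = 108
i=1: 108 = 3^(3 + 1) + 3^3 (b=3); 3→4: 4^(4 + 1) + 4^4 = 1280; 1280−1 = 1279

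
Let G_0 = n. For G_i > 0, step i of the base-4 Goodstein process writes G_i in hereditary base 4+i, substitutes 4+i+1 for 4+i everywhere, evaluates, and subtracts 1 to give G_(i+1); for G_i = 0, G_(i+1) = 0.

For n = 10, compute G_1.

11

step 0: 10 = 2·4 + 2; sub 5 for 4: 2·5 + 2; = 12; G_1 = 12−1 = 11
step 1: 11 = 2·5 + 1; sub 6 for 5: 2·6 + 1; = 13; G_2 = 13−1 = 12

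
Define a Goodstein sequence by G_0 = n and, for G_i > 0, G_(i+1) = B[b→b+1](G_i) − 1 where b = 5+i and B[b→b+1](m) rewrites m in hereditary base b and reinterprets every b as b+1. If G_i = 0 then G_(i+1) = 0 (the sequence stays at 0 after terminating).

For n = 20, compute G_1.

23

(0) 20|_5 = 4·5 ↦ 4·6|_6 = 24 ⇒ 23
(1) 23|_6 = 3·6 + 5 ↦ 3·7 + 5|_7 = 26 ⇒ 25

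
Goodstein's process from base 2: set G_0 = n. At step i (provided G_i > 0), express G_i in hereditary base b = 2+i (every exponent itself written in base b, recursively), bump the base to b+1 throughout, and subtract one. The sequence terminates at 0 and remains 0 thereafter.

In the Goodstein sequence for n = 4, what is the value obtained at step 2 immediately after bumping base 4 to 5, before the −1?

G_0=4  [base 2] 2^2  →[2↦3]→  3^3 = 27  −1 ⇒ G_1=26
G_1=26  [base 3] 2·3^2 + 2·3 + 2  →[3↦4]→  2·4^2 + 2·4 + 2 = 42  −1 ⇒ G_2=41
G_2=41  [base 4] 2·4^2 + 2·4 + 1  →[4↦5]→  2·5^2 + 2·5 + 1 = 61  −1 ⇒ G_3=60

61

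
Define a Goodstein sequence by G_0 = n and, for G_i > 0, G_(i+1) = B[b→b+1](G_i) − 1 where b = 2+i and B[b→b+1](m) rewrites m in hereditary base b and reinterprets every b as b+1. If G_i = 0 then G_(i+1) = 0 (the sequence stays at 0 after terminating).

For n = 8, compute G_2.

G_0 = 8. HB_2(8) = 2^(2 + 1). Bump = 81. G_1 = 80.
G_1 = 80. HB_3(80) = 2·3^3 + 2·3^2 + 2·3 + 2. Bump = 554. G_2 = 553.
G_2 = 553. HB_4(553) = 2·4^4 + 2·4^2 + 2·4 + 1. Bump = 6311. G_3 = 6310.

553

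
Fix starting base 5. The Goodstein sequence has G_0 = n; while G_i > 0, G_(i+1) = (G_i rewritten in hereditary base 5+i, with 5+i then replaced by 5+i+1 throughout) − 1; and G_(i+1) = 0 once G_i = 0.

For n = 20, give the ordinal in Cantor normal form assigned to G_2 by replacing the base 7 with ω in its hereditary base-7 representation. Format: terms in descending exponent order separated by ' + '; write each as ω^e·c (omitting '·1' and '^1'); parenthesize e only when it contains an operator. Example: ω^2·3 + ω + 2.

ω·3 + 4

G_0 = 20. HB_5(20) = 4·5. Bump = 24. G_1 = 23.
G_1 = 23. HB_6(23) = 3·6 + 5. Bump = 26. G_2 = 25.
G_2 = 25. HB_7(25) = 3·7 + 4. Bump = 28. G_3 = 27.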